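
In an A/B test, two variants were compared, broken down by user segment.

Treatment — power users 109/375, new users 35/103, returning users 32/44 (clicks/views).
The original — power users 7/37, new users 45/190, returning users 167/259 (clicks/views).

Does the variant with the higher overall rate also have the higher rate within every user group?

No

Power users: Treatment 109/375 = 29.1%, the original 7/37 = 18.9% → Treatment
New users: Treatment 35/103 = 34.0%, the original 45/190 = 23.7% → Treatment
Returning users: Treatment 32/44 = 72.7%, the original 167/259 = 64.5% → Treatment
Overall: Treatment 176/522 = 33.7%, the original 219/486 = 45.1% → the original
Treatment wins each user group but the original wins overall — the comparison reverses. Treatment's views skew toward power users, which has a lower base rate.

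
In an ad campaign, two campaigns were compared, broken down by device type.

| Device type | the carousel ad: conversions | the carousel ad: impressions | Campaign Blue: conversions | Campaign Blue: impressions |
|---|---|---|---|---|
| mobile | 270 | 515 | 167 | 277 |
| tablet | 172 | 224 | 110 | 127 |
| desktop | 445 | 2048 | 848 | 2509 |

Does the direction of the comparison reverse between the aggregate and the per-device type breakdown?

Mobile: the carousel ad 270/515 = 52.4%, Campaign Blue 167/277 = 60.3% → Campaign Blue
Tablet: the carousel ad 172/224 = 76.8%, Campaign Blue 110/127 = 86.6% → Campaign Blue
Desktop: the carousel ad 445/2048 = 21.7%, Campaign Blue 848/2509 = 33.8% → Campaign Blue
Overall: the carousel ad 887/2787 = 31.8%, Campaign Blue 1125/2913 = 38.6% → Campaign Blue
Campaign Blue wins overall and in every device group — no reversal.

No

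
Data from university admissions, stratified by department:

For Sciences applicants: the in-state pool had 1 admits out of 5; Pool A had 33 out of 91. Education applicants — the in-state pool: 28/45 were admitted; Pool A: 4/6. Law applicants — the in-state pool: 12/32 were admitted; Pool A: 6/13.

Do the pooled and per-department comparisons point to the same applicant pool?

Sciences: the in-state pool 1/5 = 20.0%, Pool A 33/91 = 36.3% → Pool A
Education: the in-state pool 28/45 = 62.2%, Pool A 4/6 = 66.7% → Pool A
Law: the in-state pool 12/32 = 37.5%, Pool A 6/13 = 46.2% → Pool A
Overall: the in-state pool 41/82 = 50.0%, Pool A 43/110 = 39.1% → the in-state pool
Pool A wins each department group but the in-state pool wins overall — the comparison reverses. Pool A's applicants skew toward Sciences, which has a lower base rate.

No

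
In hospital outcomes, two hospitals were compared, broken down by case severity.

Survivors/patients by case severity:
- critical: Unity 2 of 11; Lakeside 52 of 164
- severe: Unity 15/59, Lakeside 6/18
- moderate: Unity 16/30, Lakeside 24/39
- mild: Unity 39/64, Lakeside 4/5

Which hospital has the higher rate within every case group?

Critical: Unity 2/11 = 18.2%, Lakeside 52/164 = 31.7% → Lakeside
Severe: Unity 15/59 = 25.4%, Lakeside 6/18 = 33.3% → Lakeside
Moderate: Unity 16/30 = 53.3%, Lakeside 24/39 = 61.5% → Lakeside
Mild: Unity 39/64 = 60.9%, Lakeside 4/5 = 80.0% → Lakeside
Lakeside has the higher rate in all 4 groups.

Lakeside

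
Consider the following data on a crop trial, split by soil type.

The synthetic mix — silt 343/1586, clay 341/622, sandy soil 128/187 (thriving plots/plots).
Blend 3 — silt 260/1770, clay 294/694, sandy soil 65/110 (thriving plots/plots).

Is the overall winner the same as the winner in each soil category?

Yes

Silt: the synthetic mix 343/1586 = 21.6%, Blend 3 260/1770 = 14.7% → the synthetic mix
Clay: the synthetic mix 341/622 = 54.8%, Blend 3 294/694 = 42.4% → the synthetic mix
Sandy soil: the synthetic mix 128/187 = 68.4%, Blend 3 65/110 = 59.1% → the synthetic mix
Overall: the synthetic mix 812/2395 = 33.9%, Blend 3 619/2574 = 24.0% → the synthetic mix
The synthetic mix wins overall and in every soil group — no reversal.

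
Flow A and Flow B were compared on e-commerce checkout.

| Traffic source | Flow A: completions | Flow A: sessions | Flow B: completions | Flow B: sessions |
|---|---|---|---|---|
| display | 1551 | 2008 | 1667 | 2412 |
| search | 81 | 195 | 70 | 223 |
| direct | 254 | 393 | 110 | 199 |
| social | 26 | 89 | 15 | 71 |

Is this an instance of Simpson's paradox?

Display: Flow A 1551/2008 = 77.2%, Flow B 1667/2412 = 69.1% → Flow A
Search: Flow A 81/195 = 41.5%, Flow B 70/223 = 31.4% → Flow A
Direct: Flow A 254/393 = 64.6%, Flow B 110/199 = 55.3% → Flow A
Social: Flow A 26/89 = 29.2%, Flow B 15/71 = 21.1% → Flow A
Overall: Flow A 1912/2685 = 71.2%, Flow B 1862/2905 = 64.1% → Flow A
Flow A wins overall and in every traffic group — no reversal.

No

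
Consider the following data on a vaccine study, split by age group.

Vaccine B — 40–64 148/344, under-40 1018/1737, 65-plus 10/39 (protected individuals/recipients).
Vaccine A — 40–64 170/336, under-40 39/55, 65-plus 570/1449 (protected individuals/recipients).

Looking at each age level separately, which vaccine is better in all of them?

40–64: Vaccine B 148/344 = 43.0%, Vaccine A 170/336 = 50.6% → Vaccine A
Under-40: Vaccine B 1018/1737 = 58.6%, Vaccine A 39/55 = 70.9% → Vaccine A
65-plus: Vaccine B 10/39 = 25.6%, Vaccine A 570/1449 = 39.3% → Vaccine A
Vaccine A has the higher rate in all 3 groups.

Vaccine A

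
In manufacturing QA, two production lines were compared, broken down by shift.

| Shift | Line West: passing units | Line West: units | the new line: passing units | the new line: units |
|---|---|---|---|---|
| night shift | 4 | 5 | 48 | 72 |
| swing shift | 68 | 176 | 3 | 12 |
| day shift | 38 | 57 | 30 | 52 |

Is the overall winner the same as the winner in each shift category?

Night shift: Line West 4/5 = 80.0%, the new line 48/72 = 66.7% → Line West
Swing shift: Line West 68/176 = 38.6%, the new line 3/12 = 25.0% → Line West
Day shift: Line West 38/57 = 66.7%, the new line 30/52 = 57.7% → Line West
Overall: Line West 110/238 = 46.2%, the new line 81/136 = 59.6% → the new line
Line West wins each shift group but the new line wins overall — the comparison reverses. Line West's units skew toward swing shift, which has a lower base rate.

No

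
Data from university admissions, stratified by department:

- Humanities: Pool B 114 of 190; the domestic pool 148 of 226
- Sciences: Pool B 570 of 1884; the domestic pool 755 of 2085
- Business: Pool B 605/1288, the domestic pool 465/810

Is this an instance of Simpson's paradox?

Humanities: Pool B 114/190 = 60.0%, the domestic pool 148/226 = 65.5% → the domestic pool
Sciences: Pool B 570/1884 = 30.3%, the domestic pool 755/2085 = 36.2% → the domestic pool
Business: Pool B 605/1288 = 47.0%, the domestic pool 465/810 = 57.4% → the domestic pool
Overall: Pool B 1289/3362 = 38.3%, the domestic pool 1368/3121 = 43.8% → the domestic pool
The domestic pool wins overall and in every department group — no reversal.

No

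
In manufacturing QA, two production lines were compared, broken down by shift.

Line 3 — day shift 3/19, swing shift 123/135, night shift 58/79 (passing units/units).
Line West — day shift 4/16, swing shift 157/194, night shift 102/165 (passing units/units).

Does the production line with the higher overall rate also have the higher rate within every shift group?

Day shift: Line 3 3/19 = 15.8%, Line West 4/16 = 25.0% → Line West
Swing shift: Line 3 123/135 = 91.1%, Line West 157/194 = 80.9% → Line 3
Night shift: Line 3 58/79 = 73.4%, Line West 102/165 = 61.8% → Line 3
Overall: Line 3 184/233 = 79.0%, Line West 263/375 = 70.1% → Line 3
Neither sweeps: Line 3 wins 2 of 3 groups, Line West wins 1. Line 3 wins overall but not every group — no Simpson reversal.

No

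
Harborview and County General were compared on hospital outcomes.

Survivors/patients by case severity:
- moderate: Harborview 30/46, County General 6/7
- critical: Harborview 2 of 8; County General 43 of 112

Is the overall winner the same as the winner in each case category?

No

Moderate: Harborview 30/46 = 65.2%, County General 6/7 = 85.7% → County General
Critical: Harborview 2/8 = 25.0%, County General 43/112 = 38.4% → County General
Overall: Harborview 32/54 = 59.3%, County General 49/119 = 41.2% → Harborview
County General wins each case group but Harborview wins overall — the comparison reverses. County General's patients skew toward critical, which has a lower base rate.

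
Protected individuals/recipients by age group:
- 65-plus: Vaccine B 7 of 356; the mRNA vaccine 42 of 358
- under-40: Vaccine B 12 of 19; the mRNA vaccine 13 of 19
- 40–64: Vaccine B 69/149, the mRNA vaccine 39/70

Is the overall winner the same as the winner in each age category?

Yes

65-plus: Vaccine B 7/356 = 2.0%, the mRNA vaccine 42/358 = 11.7% → the mRNA vaccine
Under-40: Vaccine B 12/19 = 63.2%, the mRNA vaccine 13/19 = 68.4% → the mRNA vaccine
40–64: Vaccine B 69/149 = 46.3%, the mRNA vaccine 39/70 = 55.7% → the mRNA vaccine
Overall: Vaccine B 88/524 = 16.8%, the mRNA vaccine 94/447 = 21.0% → the mRNA vaccine
The mRNA vaccine wins overall and in every age group — no reversal.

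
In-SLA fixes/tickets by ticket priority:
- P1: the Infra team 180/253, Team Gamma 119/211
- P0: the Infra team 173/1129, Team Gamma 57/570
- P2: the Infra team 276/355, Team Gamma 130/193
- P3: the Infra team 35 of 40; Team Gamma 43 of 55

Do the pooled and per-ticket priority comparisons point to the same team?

P1: the Infra team 180/253 = 71.1%, Team Gamma 119/211 = 56.4% → the Infra team
P0: the Infra team 173/1129 = 15.3%, Team Gamma 57/570 = 10.0% → the Infra team
P2: the Infra team 276/355 = 77.7%, Team Gamma 130/193 = 67.4% → the Infra team
P3: the Infra team 35/40 = 87.5%, Team Gamma 43/55 = 78.2% → the Infra team
Overall: the Infra team 664/1777 = 37.4%, Team Gamma 349/1029 = 33.9% → the Infra team
The Infra team wins overall and in every ticket group — no reversal.

Yes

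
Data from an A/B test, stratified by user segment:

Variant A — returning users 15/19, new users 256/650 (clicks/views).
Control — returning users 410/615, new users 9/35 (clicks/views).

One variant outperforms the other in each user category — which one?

Returning users: Variant A 15/19 = 78.9%, Control 410/615 = 66.7% → Variant A
New users: Variant A 256/650 = 39.4%, Control 9/35 = 25.7% → Variant A
Variant A has the higher rate in both groups.

Variant A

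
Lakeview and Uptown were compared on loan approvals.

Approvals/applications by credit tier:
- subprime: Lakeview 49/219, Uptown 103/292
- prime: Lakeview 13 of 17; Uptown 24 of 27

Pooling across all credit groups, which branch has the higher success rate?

Uptown

Subprime: Lakeview 49/219 = 22.4%, Uptown 103/292 = 35.3% → Uptown
Prime: Lakeview 13/17 = 76.5%, Uptown 24/27 = 88.9% → Uptown
Overall: Lakeview 62/236 = 26.3%, Uptown 127/319 = 39.8% → Uptown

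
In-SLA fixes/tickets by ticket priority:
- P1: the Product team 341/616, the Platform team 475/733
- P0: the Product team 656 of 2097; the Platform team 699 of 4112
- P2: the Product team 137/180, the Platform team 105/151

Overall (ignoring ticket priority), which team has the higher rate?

P1: the Product team 341/616 = 55.4%, the Platform team 475/733 = 64.8% → the Platform team
P0: the Product team 656/2097 = 31.3%, the Platform team 699/4112 = 17.0% → the Product team
P2: the Product team 137/180 = 76.1%, the Platform team 105/151 = 69.5% → the Product team
Overall: the Product team 1134/2893 = 39.2%, the Platform team 1279/4996 = 25.6% → the Product team
(Neither sweeps every ticket group, but the Product team has the higher pooled rate.)

the Product team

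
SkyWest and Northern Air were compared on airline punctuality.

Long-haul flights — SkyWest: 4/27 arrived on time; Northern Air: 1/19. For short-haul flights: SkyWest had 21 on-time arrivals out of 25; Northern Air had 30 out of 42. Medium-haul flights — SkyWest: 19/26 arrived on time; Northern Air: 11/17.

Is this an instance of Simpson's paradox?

Long-haul: SkyWest 4/27 = 14.8%, Northern Air 1/19 = 5.3% → SkyWest
Short-haul: SkyWest 21/25 = 84.0%, Northern Air 30/42 = 71.4% → SkyWest
Medium-haul: SkyWest 19/26 = 73.1%, Northern Air 11/17 = 64.7% → SkyWest
Overall: SkyWest 44/78 = 56.4%, Northern Air 42/78 = 53.8% → SkyWest
SkyWest wins overall and in every route group — no reversal.

No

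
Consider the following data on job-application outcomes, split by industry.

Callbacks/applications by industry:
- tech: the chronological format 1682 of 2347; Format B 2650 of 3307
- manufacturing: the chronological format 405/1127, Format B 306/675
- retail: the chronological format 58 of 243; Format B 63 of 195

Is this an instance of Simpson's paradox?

Tech: the chronological format 1682/2347 = 71.7%, Format B 2650/3307 = 80.1% → Format B
Manufacturing: the chronological format 405/1127 = 35.9%, Format B 306/675 = 45.3% → Format B
Retail: the chronological format 58/243 = 23.9%, Format B 63/195 = 32.3% → Format B
Overall: the chronological format 2145/3717 = 57.7%, Format B 3019/4177 = 72.3% → Format B
Format B wins overall and in every industry group — no reversal.

No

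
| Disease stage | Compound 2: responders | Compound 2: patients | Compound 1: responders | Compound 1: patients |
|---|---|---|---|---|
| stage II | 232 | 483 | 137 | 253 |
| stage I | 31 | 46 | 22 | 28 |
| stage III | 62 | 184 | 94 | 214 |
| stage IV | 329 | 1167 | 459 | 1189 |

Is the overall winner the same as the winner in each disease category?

Stage II: Compound 2 232/483 = 48.0%, Compound 1 137/253 = 54.2% → Compound 1
Stage I: Compound 2 31/46 = 67.4%, Compound 1 22/28 = 78.6% → Compound 1
Stage III: Compound 2 62/184 = 33.7%, Compound 1 94/214 = 43.9% → Compound 1
Stage IV: Compound 2 329/1167 = 28.2%, Compound 1 459/1189 = 38.6% → Compound 1
Overall: Compound 2 654/1880 = 34.8%, Compound 1 712/1684 = 42.3% → Compound 1
Compound 1 wins overall and in every disease group — no reversal.

Yes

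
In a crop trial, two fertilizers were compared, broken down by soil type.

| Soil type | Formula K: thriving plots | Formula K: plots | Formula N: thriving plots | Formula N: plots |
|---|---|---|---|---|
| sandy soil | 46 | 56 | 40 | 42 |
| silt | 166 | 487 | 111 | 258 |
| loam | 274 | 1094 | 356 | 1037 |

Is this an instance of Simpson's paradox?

No

Sandy soil: Formula K 46/56 = 82.1%, Formula N 40/42 = 95.2% → Formula N
Silt: Formula K 166/487 = 34.1%, Formula N 111/258 = 43.0% → Formula N
Loam: Formula K 274/1094 = 25.0%, Formula N 356/1037 = 34.3% → Formula N
Overall: Formula K 486/1637 = 29.7%, Formula N 507/1337 = 37.9% → Formula N
Formula N wins overall and in every soil group — no reversal.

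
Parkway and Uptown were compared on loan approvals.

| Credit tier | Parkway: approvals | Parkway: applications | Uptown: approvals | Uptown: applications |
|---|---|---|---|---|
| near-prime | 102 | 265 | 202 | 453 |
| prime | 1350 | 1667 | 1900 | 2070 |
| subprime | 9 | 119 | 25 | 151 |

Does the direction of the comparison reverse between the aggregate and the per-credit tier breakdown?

No

Near-prime: Parkway 102/265 = 38.5%, Uptown 202/453 = 44.6% → Uptown
Prime: Parkway 1350/1667 = 81.0%, Uptown 1900/2070 = 91.8% → Uptown
Subprime: Parkway 9/119 = 7.6%, Uptown 25/151 = 16.6% → Uptown
Overall: Parkway 1461/2051 = 71.2%, Uptown 2127/2674 = 79.5% → Uptown
Uptown wins overall and in every credit group — no reversal.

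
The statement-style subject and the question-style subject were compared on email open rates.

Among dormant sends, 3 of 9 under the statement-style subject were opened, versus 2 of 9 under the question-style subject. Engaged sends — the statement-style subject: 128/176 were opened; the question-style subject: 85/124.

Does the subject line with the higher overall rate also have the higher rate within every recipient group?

Yes

Dormant: the statement-style subject 3/9 = 33.3%, the question-style subject 2/9 = 22.2% → the statement-style subject
Engaged: the statement-style subject 128/176 = 72.7%, the question-style subject 85/124 = 68.5% → the statement-style subject
Overall: the statement-style subject 131/185 = 70.8%, the question-style subject 87/133 = 65.4% → the statement-style subject
The statement-style subject wins overall and in every recipient group — no reversal.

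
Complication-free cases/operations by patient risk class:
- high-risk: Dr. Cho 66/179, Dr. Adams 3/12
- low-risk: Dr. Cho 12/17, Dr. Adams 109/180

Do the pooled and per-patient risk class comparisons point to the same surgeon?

High-risk: Dr. Cho 66/179 = 36.9%, Dr. Adams 3/12 = 25.0% → Dr. Cho
Low-risk: Dr. Cho 12/17 = 70.6%, Dr. Adams 109/180 = 60.6% → Dr. Cho
Overall: Dr. Cho 78/196 = 39.8%, Dr. Adams 112/192 = 58.3% → Dr. Adams
Dr. Cho wins each patient risk group but Dr. Adams wins overall — the comparison reverses. Dr. Cho's operations skew toward high-risk, which has a lower base rate.

No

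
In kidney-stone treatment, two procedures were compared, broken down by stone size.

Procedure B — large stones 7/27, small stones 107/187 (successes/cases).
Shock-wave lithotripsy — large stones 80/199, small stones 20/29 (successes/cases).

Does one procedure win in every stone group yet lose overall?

Yes

Large stones: Procedure B 7/27 = 25.9%, shock-wave lithotripsy 80/199 = 40.2% → shock-wave lithotripsy
Small stones: Procedure B 107/187 = 57.2%, shock-wave lithotripsy 20/29 = 69.0% → shock-wave lithotripsy
Overall: Procedure B 114/214 = 53.3%, shock-wave lithotripsy 100/228 = 43.9% → Procedure B
Shock-wave lithotripsy wins each stone group but Procedure B wins overall — the comparison reverses. Shock-wave lithotripsy's cases skew toward large stones, which has a lower base rate.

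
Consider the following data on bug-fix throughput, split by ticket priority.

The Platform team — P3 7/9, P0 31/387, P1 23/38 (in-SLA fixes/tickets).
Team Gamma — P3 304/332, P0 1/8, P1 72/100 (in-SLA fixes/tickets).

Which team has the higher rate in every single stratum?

Team Gamma

P3: the Platform team 7/9 = 77.8%, Team Gamma 304/332 = 91.6% → Team Gamma
P0: the Platform team 31/387 = 8.0%, Team Gamma 1/8 = 12.5% → Team Gamma
P1: the Platform team 23/38 = 60.5%, Team Gamma 72/100 = 72.0% → Team Gamma
Team Gamma has the higher rate in all 3 groups.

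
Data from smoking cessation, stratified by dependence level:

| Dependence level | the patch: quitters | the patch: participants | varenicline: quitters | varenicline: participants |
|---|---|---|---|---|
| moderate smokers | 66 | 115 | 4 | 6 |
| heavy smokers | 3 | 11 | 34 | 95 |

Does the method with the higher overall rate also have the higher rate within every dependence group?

No

Moderate smokers: the patch 66/115 = 57.4%, varenicline 4/6 = 66.7% → varenicline
Heavy smokers: the patch 3/11 = 27.3%, varenicline 34/95 = 35.8% → varenicline
Overall: the patch 69/126 = 54.8%, varenicline 38/101 = 37.6% → the patch
Varenicline wins each dependence group but the patch wins overall — the comparison reverses. Varenicline's participants skew toward heavy smokers, which has a lower base rate.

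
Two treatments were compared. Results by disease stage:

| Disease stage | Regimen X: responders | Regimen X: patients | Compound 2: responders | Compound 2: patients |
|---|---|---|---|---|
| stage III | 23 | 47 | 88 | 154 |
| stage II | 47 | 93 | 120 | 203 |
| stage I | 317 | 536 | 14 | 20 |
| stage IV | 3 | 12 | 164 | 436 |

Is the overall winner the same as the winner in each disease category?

Stage III: Regimen X 23/47 = 48.9%, Compound 2 88/154 = 57.1% → Compound 2
Stage II: Regimen X 47/93 = 50.5%, Compound 2 120/203 = 59.1% → Compound 2
Stage I: Regimen X 317/536 = 59.1%, Compound 2 14/20 = 70.0% → Compound 2
Stage IV: Regimen X 3/12 = 25.0%, Compound 2 164/436 = 37.6% → Compound 2
Overall: Regimen X 390/688 = 56.7%, Compound 2 386/813 = 47.5% → Regimen X
Compound 2 wins each disease group but Regimen X wins overall — the comparison reverses. Compound 2's patients skew toward stage IV, which has a lower base rate.

No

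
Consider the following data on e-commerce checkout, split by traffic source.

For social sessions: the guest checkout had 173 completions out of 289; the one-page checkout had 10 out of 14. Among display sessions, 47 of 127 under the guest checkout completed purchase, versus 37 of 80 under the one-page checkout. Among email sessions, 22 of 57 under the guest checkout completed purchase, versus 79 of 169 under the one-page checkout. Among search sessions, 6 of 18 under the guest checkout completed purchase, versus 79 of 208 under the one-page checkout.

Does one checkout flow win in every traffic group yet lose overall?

Yes

Social: the guest checkout 173/289 = 59.9%, the one-page checkout 10/14 = 71.4% → the one-page checkout
Display: the guest checkout 47/127 = 37.0%, the one-page checkout 37/80 = 46.2% → the one-page checkout
Email: the guest checkout 22/57 = 38.6%, the one-page checkout 79/169 = 46.7% → the one-page checkout
Search: the guest checkout 6/18 = 33.3%, the one-page checkout 79/208 = 38.0% → the one-page checkout
Overall: the guest checkout 248/491 = 50.5%, the one-page checkout 205/471 = 43.5% → the guest checkout
The one-page checkout wins each traffic group but the guest checkout wins overall — the comparison reverses. The one-page checkout's sessions skew toward search, which has a lower base rate.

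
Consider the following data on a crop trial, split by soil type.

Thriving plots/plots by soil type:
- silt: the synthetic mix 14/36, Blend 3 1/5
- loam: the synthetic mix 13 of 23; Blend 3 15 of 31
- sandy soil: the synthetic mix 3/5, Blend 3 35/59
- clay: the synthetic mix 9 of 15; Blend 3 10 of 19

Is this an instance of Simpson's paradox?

Silt: the synthetic mix 14/36 = 38.9%, Blend 3 1/5 = 20.0% → the synthetic mix
Loam: the synthetic mix 13/23 = 56.5%, Blend 3 15/31 = 48.4% → the synthetic mix
Sandy soil: the synthetic mix 3/5 = 60.0%, Blend 3 35/59 = 59.3% → the synthetic mix
Clay: the synthetic mix 9/15 = 60.0%, Blend 3 10/19 = 52.6% → the synthetic mix
Overall: the synthetic mix 39/79 = 49.4%, Blend 3 61/114 = 53.5% → Blend 3
The synthetic mix wins each soil group but Blend 3 wins overall — the comparison reverses. The synthetic mix's plots skew toward silt, which has a lower base rate.

Yes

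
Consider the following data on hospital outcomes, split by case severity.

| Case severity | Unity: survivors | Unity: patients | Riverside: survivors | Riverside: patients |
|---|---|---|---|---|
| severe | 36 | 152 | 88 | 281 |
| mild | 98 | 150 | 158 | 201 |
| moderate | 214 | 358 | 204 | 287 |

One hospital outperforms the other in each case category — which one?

Severe: Unity 36/152 = 23.7%, Riverside 88/281 = 31.3% → Riverside
Mild: Unity 98/150 = 65.3%, Riverside 158/201 = 78.6% → Riverside
Moderate: Unity 214/358 = 59.8%, Riverside 204/287 = 71.1% → Riverside
Riverside has the higher rate in all 3 groups.

Riverside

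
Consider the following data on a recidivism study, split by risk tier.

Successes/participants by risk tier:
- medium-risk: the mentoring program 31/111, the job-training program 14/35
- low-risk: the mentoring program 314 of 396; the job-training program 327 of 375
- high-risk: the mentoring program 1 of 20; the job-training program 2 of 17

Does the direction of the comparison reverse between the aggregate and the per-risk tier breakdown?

No

Medium-risk: the mentoring program 31/111 = 27.9%, the job-training program 14/35 = 40.0% → the job-training program
Low-risk: the mentoring program 314/396 = 79.3%, the job-training program 327/375 = 87.2% → the job-training program
High-risk: the mentoring program 1/20 = 5.0%, the job-training program 2/17 = 11.8% → the job-training program
Overall: the mentoring program 346/527 = 65.7%, the job-training program 343/427 = 80.3% → the job-training program
The job-training program wins overall and in every risk group — no reversal.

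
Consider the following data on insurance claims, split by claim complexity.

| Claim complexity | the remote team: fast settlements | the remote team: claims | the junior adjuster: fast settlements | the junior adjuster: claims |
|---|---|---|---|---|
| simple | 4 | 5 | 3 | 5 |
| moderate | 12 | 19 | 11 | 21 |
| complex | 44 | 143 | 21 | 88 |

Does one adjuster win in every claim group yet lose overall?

Simple: the remote team 4/5 = 80.0%, the junior adjuster 3/5 = 60.0% → the remote team
Moderate: the remote team 12/19 = 63.2%, the junior adjuster 11/21 = 52.4% → the remote team
Complex: the remote team 44/143 = 30.8%, the junior adjuster 21/88 = 23.9% → the remote team
Overall: the remote team 60/167 = 35.9%, the junior adjuster 35/114 = 30.7% → the remote team
The remote team wins overall and in every claim group — no reversal.

No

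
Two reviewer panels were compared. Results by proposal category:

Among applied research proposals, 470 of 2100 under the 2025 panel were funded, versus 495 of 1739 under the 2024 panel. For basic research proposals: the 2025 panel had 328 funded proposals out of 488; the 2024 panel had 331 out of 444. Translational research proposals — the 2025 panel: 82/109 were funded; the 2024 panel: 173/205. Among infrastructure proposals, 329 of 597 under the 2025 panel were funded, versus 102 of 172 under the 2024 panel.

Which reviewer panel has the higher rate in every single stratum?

the 2024 panel

Applied research: the 2025 panel 470/2100 = 22.4%, the 2024 panel 495/1739 = 28.5% → the 2024 panel
Basic research: the 2025 panel 328/488 = 67.2%, the 2024 panel 331/444 = 74.5% → the 2024 panel
Translational research: the 2025 panel 82/109 = 75.2%, the 2024 panel 173/205 = 84.4% → the 2024 panel
Infrastructure: the 2025 panel 329/597 = 55.1%, the 2024 panel 102/172 = 59.3% → the 2024 panel
The 2024 panel has the higher rate in all 4 groups.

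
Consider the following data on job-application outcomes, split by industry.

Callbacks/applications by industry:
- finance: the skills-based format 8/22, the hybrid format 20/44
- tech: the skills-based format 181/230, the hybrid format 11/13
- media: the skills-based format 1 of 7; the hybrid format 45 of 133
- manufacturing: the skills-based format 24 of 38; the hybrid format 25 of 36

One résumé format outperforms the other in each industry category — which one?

the hybrid format

Finance: the skills-based format 8/22 = 36.4%, the hybrid format 20/44 = 45.5% → the hybrid format
Tech: the skills-based format 181/230 = 78.7%, the hybrid format 11/13 = 84.6% → the hybrid format
Media: the skills-based format 1/7 = 14.3%, the hybrid format 45/133 = 33.8% → the hybrid format
Manufacturing: the skills-based format 24/38 = 63.2%, the hybrid format 25/36 = 69.4% → the hybrid format
The hybrid format has the higher rate in all 4 groups.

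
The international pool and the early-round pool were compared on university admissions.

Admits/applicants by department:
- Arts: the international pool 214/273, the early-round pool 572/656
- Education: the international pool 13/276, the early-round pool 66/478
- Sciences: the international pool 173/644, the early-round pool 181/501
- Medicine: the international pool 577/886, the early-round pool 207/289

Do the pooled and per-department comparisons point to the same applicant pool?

Yes

Arts: the international pool 214/273 = 78.4%, the early-round pool 572/656 = 87.2% → the early-round pool
Education: the international pool 13/276 = 4.7%, the early-round pool 66/478 = 13.8% → the early-round pool
Sciences: the international pool 173/644 = 26.9%, the early-round pool 181/501 = 36.1% → the early-round pool
Medicine: the international pool 577/886 = 65.1%, the early-round pool 207/289 = 71.6% → the early-round pool
Overall: the international pool 977/2079 = 47.0%, the early-round pool 1026/1924 = 53.3% → the early-round pool
The early-round pool wins overall and in every department group — no reversal.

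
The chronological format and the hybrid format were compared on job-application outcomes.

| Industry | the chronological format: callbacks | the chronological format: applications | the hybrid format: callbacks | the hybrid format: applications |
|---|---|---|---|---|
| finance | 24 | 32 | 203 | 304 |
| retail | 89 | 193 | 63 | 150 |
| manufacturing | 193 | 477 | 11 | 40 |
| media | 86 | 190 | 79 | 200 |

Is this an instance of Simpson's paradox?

Yes

Finance: the chronological format 24/32 = 75.0%, the hybrid format 203/304 = 66.8% → the chronological format
Retail: the chronological format 89/193 = 46.1%, the hybrid format 63/150 = 42.0% → the chronological format
Manufacturing: the chronological format 193/477 = 40.5%, the hybrid format 11/40 = 27.5% → the chronological format
Media: the chronological format 86/190 = 45.3%, the hybrid format 79/200 = 39.5% → the chronological format
Overall: the chronological format 392/892 = 43.9%, the hybrid format 356/694 = 51.3% → the hybrid format
The chronological format wins each industry group but the hybrid format wins overall — the comparison reverses. The chronological format's applications skew toward manufacturing, which has a lower base rate.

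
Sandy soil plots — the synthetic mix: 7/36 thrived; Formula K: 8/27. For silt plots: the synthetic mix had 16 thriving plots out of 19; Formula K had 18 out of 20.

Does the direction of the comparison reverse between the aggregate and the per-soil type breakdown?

Sandy soil: the synthetic mix 7/36 = 19.4%, Formula K 8/27 = 29.6% → Formula K
Silt: the synthetic mix 16/19 = 84.2%, Formula K 18/20 = 90.0% → Formula K
Overall: the synthetic mix 23/55 = 41.8%, Formula K 26/47 = 55.3% → Formula K
Formula K wins overall and in every soil group — no reversal.

No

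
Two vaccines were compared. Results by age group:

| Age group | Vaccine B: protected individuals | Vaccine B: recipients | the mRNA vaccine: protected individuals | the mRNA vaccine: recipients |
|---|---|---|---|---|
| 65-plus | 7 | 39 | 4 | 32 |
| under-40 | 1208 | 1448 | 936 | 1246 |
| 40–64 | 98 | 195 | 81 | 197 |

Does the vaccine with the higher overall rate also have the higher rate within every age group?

Yes

65-plus: Vaccine B 7/39 = 17.9%, the mRNA vaccine 4/32 = 12.5% → Vaccine B
Under-40: Vaccine B 1208/1448 = 83.4%, the mRNA vaccine 936/1246 = 75.1% → Vaccine B
40–64: Vaccine B 98/195 = 50.3%, the mRNA vaccine 81/197 = 41.1% → Vaccine B
Overall: Vaccine B 1313/1682 = 78.1%, the mRNA vaccine 1021/1475 = 69.2% → Vaccine B
Vaccine B wins overall and in every age group — no reversal.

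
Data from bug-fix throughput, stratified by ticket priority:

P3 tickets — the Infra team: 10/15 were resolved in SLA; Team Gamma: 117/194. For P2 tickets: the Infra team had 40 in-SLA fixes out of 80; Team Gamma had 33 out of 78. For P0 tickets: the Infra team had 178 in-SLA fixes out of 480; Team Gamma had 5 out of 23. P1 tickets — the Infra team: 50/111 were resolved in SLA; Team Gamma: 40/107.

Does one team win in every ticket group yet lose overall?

Yes

P3: the Infra team 10/15 = 66.7%, Team Gamma 117/194 = 60.3% → the Infra team
P2: the Infra team 40/80 = 50.0%, Team Gamma 33/78 = 42.3% → the Infra team
P0: the Infra team 178/480 = 37.1%, Team Gamma 5/23 = 21.7% → the Infra team
P1: the Infra team 50/111 = 45.0%, Team Gamma 40/107 = 37.4% → the Infra team
Overall: the Infra team 278/686 = 40.5%, Team Gamma 195/402 = 48.5% → Team Gamma
The Infra team wins each ticket group but Team Gamma wins overall — the comparison reverses. The Infra team's tickets skew toward P0, which has a lower base rate.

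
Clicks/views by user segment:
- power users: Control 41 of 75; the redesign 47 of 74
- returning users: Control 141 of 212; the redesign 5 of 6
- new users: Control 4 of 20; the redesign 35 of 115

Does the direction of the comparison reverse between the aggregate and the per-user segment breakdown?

Yes

Power users: Control 41/75 = 54.7%, the redesign 47/74 = 63.5% → the redesign
Returning users: Control 141/212 = 66.5%, the redesign 5/6 = 83.3% → the redesign
New users: Control 4/20 = 20.0%, the redesign 35/115 = 30.4% → the redesign
Overall: Control 186/307 = 60.6%, the redesign 87/195 = 44.6% → Control
The redesign wins each user group but Control wins overall — the comparison reverses. The redesign's views skew toward new users, which has a lower base rate.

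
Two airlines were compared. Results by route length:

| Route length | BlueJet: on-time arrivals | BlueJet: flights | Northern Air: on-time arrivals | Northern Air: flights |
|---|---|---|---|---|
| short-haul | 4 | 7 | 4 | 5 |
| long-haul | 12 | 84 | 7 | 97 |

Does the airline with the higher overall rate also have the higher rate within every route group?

Short-haul: BlueJet 4/7 = 57.1%, Northern Air 4/5 = 80.0% → Northern Air
Long-haul: BlueJet 12/84 = 14.3%, Northern Air 7/97 = 7.2% → BlueJet
Overall: BlueJet 16/91 = 17.6%, Northern Air 11/102 = 10.8% → BlueJet
Neither sweeps: BlueJet wins 1 of 2 groups, Northern Air wins 1. BlueJet wins overall but not every group — no Simpson reversal.

No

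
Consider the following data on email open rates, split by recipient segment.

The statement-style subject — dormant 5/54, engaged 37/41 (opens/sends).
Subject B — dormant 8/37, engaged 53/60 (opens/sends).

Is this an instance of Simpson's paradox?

Dormant: the statement-style subject 5/54 = 9.3%, Subject B 8/37 = 21.6% → Subject B
Engaged: the statement-style subject 37/41 = 90.2%, Subject B 53/60 = 88.3% → the statement-style subject
Overall: the statement-style subject 42/95 = 44.2%, Subject B 61/97 = 62.9% → Subject B
Neither sweeps: the statement-style subject wins 1 of 2 groups, Subject B wins 1. Subject B wins overall but not every group — no Simpson reversal.

No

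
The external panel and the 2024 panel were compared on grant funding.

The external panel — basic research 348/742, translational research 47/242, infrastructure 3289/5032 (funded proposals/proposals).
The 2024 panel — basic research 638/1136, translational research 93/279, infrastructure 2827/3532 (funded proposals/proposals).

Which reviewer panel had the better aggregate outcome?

Basic research: the external panel 348/742 = 46.9%, the 2024 panel 638/1136 = 56.2% → the 2024 panel
Translational research: the external panel 47/242 = 19.4%, the 2024 panel 93/279 = 33.3% → the 2024 panel
Infrastructure: the external panel 3289/5032 = 65.4%, the 2024 panel 2827/3532 = 80.0% → the 2024 panel
Overall: the external panel 3684/6016 = 61.2%, the 2024 panel 3558/4947 = 71.9% → the 2024 panel

the 2024 panel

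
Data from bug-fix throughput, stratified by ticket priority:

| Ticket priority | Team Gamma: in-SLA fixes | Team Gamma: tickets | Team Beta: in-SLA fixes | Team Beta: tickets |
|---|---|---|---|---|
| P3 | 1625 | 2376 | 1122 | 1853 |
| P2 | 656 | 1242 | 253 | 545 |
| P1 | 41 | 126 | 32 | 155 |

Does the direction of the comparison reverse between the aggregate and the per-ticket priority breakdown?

P3: Team Gamma 1625/2376 = 68.4%, Team Beta 1122/1853 = 60.6% → Team Gamma
P2: Team Gamma 656/1242 = 52.8%, Team Beta 253/545 = 46.4% → Team Gamma
P1: Team Gamma 41/126 = 32.5%, Team Beta 32/155 = 20.6% → Team Gamma
Overall: Team Gamma 2322/3744 = 62.0%, Team Beta 1407/2553 = 55.1% → Team Gamma
Team Gamma wins overall and in every ticket group — no reversal.

No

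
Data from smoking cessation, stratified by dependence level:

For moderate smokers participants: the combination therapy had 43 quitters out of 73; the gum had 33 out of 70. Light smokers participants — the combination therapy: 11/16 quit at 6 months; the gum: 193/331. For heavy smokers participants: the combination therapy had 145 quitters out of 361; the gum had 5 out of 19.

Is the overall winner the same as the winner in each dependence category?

No

Moderate smokers: the combination therapy 43/73 = 58.9%, the gum 33/70 = 47.1% → the combination therapy
Light smokers: the combination therapy 11/16 = 68.8%, the gum 193/331 = 58.3% → the combination therapy
Heavy smokers: the combination therapy 145/361 = 40.2%, the gum 5/19 = 26.3% → the combination therapy
Overall: the combination therapy 199/450 = 44.2%, the gum 231/420 = 55.0% → the gum
The combination therapy wins each dependence group but the gum wins overall — the comparison reverses. The combination therapy's participants skew toward heavy smokers, which has a lower base rate.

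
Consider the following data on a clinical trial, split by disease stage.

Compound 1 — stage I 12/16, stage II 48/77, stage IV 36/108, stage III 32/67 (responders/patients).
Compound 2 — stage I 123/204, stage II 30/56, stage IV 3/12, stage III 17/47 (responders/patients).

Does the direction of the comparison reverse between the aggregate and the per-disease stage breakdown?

Stage I: Compound 1 12/16 = 75.0%, Compound 2 123/204 = 60.3% → Compound 1
Stage II: Compound 1 48/77 = 62.3%, Compound 2 30/56 = 53.6% → Compound 1
Stage IV: Compound 1 36/108 = 33.3%, Compound 2 3/12 = 25.0% → Compound 1
Stage III: Compound 1 32/67 = 47.8%, Compound 2 17/47 = 36.2% → Compound 1
Overall: Compound 1 128/268 = 47.8%, Compound 2 173/319 = 54.2% → Compound 2
Compound 1 wins each disease group but Compound 2 wins overall — the comparison reverses. Compound 1's patients skew toward stage IV, which has a lower base rate.

Yes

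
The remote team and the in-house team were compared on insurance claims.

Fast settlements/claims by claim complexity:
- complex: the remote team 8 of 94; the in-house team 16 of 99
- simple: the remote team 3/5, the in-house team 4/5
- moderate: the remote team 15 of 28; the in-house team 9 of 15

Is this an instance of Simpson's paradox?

Complex: the remote team 8/94 = 8.5%, the in-house team 16/99 = 16.2% → the in-house team
Simple: the remote team 3/5 = 60.0%, the in-house team 4/5 = 80.0% → the in-house team
Moderate: the remote team 15/28 = 53.6%, the in-house team 9/15 = 60.0% → the in-house team
Overall: the remote team 26/127 = 20.5%, the in-house team 29/119 = 24.4% → the in-house team
The in-house team wins overall and in every claim group — no reversal.

No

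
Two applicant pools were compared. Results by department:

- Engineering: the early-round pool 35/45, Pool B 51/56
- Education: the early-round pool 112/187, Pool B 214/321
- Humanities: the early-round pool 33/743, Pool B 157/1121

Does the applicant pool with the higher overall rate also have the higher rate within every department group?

Engineering: the early-round pool 35/45 = 77.8%, Pool B 51/56 = 91.1% → Pool B
Education: the early-round pool 112/187 = 59.9%, Pool B 214/321 = 66.7% → Pool B
Humanities: the early-round pool 33/743 = 4.4%, Pool B 157/1121 = 14.0% → Pool B
Overall: the early-round pool 180/975 = 18.5%, Pool B 422/1498 = 28.2% → Pool B
Pool B wins overall and in every department group — no reversal.

Yes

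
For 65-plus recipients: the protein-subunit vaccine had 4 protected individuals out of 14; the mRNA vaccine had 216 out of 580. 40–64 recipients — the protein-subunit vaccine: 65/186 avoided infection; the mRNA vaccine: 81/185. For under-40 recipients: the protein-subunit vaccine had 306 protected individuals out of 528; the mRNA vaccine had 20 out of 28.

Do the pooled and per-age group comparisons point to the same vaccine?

65-plus: the protein-subunit vaccine 4/14 = 28.6%, the mRNA vaccine 216/580 = 37.2% → the mRNA vaccine
40–64: the protein-subunit vaccine 65/186 = 34.9%, the mRNA vaccine 81/185 = 43.8% → the mRNA vaccine
Under-40: the protein-subunit vaccine 306/528 = 58.0%, the mRNA vaccine 20/28 = 71.4% → the mRNA vaccine
Overall: the protein-subunit vaccine 375/728 = 51.5%, the mRNA vaccine 317/793 = 40.0% → the protein-subunit vaccine
The mRNA vaccine wins each age group but the protein-subunit vaccine wins overall — the comparison reverses. The mRNA vaccine's recipients skew toward 65-plus, which has a lower base rate.

No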